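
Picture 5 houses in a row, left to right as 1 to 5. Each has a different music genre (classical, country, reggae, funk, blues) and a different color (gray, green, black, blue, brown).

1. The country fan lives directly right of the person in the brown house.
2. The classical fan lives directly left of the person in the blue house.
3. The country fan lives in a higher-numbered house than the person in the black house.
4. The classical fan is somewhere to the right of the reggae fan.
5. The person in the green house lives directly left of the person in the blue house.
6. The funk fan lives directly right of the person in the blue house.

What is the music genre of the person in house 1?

The only color still possible for house 5 is gray.
The classical fan is narrowed to house 2 or 3; consider each.
Placing it in house 3 leads to a contradiction, so it's in house 2.
By clue 2, the person in the blue house is in house 3.
By clue 4, the reggae fan is in house 1.
Clue 5 places the person in the green house in house 2.
From clue 6, the funk fan must be in house 4.
From clue 1, the country fan must be in house 5.
By clue 1, the person in the brown house is in house 4.
House 3 music genre: only blues fits.
That leaves black as the color for house 1.
So: house 1 = reggae/black, house 2 = classical/green, house 3 = blues/blue, house 4 = funk/brown, house 5 = country/gray.

reggae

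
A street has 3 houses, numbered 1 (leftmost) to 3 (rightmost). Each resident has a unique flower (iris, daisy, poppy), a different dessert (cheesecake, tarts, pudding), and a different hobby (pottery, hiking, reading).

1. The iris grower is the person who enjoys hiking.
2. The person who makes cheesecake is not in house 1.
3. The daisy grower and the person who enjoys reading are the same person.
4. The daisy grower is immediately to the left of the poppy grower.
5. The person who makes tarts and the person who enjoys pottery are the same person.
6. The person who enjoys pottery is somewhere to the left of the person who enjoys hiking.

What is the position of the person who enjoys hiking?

3

The only flower still possible for house 1 is daisy.
House 3 hobby: only hiking fits.
Clue 1 places the iris grower in house 3.
Clue 3 places the person who enjoys reading in house 1.
Clue 4 places the poppy grower in house 2.
House 2's hobby must be pottery (nothing else left).
From clue 5, the person who makes tarts must be in house 2.
The only dessert still possible for house 1 is pudding.
House 3's dessert must be cheesecake (nothing else left).
So: house 1 = daisy/pudding/reading, house 2 = poppy/tarts/pottery, house 3 = iris/cheesecake/hiking.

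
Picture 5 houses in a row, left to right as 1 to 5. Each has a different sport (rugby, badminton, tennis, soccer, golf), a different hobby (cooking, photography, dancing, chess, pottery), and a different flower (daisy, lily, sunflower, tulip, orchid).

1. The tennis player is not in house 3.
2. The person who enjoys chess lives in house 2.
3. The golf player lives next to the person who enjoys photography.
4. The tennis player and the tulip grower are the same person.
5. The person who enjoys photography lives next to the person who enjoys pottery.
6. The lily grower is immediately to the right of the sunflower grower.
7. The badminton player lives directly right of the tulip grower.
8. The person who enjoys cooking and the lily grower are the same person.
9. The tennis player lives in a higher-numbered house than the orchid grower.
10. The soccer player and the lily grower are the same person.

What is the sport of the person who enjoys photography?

From clue 2, the person who enjoys chess must be in house 2.
House 1 sport: only rugby fits.
So house 1 gets dancing for hobby.
The badminton player is narrowed to house 3 or 5; consider each.
Placing it in house 5 leads to a contradiction, so it's in house 3.
Clue 7 places the tulip grower in house 2.
Clue 4 places the tennis player in house 2.
From clue 9, the orchid grower must be in house 1.
The golf player is narrowed to house 4 or 5; consider each.
Placing it in house 5 leads to a contradiction, so it's in house 4.
Clue 5: the person who enjoys pottery is in house 4.
House 5's sport must be soccer (nothing else left).
House 3 hobby: only photography fits.
So house 5 gets cooking for hobby.
From clue 8, the lily grower must be in house 5.
By clue 6, the sunflower grower is in house 4.
House 3's flower must be daisy (nothing else left).
So: house 1 = rugby/dancing/orchid, house 2 = tennis/chess/tulip, house 3 = badminton/photography/daisy, house 4 = golf/pottery/sunflower, house 5 = soccer/cooking/lily.

badminton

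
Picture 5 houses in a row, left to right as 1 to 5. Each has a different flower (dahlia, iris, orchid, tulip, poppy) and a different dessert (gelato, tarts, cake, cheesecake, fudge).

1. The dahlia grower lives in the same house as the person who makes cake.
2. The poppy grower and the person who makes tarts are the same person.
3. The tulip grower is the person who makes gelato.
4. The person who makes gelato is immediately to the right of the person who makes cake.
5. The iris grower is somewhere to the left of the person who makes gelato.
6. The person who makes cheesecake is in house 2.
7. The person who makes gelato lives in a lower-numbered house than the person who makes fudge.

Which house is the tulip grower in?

The person who makes cheesecake is in house 2 (clue 6).
Clue 4: the person who makes gelato is in house 4.
Clue 4 places the person who makes cake in house 3.
From clue 7, the person who makes fudge must be in house 5.
House 1 dessert: only tarts fits.
By clue 1, the dahlia grower is in house 3.
By clue 2, the poppy grower is in house 1.
From clue 3, the tulip grower must be in house 4.
House 5's flower must be orchid (nothing else left).
House 2 flower: only iris fits.
So: house 1 = poppy/tarts, house 2 = iris/cheesecake, house 3 = dahlia/cake, house 4 = tulip/gelato, house 5 = orchid/fudge.

4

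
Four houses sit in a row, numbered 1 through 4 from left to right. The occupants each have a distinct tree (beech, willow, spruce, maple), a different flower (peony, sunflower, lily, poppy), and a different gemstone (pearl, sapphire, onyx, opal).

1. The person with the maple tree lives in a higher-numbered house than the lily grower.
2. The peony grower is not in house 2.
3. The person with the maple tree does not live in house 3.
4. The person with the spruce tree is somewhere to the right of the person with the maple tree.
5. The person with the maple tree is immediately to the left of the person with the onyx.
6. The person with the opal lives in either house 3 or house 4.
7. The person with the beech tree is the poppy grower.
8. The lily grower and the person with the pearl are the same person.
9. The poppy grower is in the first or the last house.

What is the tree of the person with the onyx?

spruce

From clue 4, the person with the maple tree must be in house 2.
By clue 5, the person with the onyx is in house 3.
House 4's gemstone must be opal (nothing else left).
Clue 1: the lily grower is in house 1.
Clue 8: the person with the pearl is in house 1.
So house 2 gets sunflower for flower.
So house 3 gets peony for flower.
So house 4 gets poppy for flower.
House 2 gemstone: only sapphire fits.
The person with the beech tree is in house 4 (clue 7).
So house 1 gets willow for tree.
House 3 tree: only spruce fits.
So: house 1 = willow/lily/pearl, house 2 = maple/sunflower/sapphire, house 3 = spruce/peony/onyx, house 4 = beech/poppy/opal.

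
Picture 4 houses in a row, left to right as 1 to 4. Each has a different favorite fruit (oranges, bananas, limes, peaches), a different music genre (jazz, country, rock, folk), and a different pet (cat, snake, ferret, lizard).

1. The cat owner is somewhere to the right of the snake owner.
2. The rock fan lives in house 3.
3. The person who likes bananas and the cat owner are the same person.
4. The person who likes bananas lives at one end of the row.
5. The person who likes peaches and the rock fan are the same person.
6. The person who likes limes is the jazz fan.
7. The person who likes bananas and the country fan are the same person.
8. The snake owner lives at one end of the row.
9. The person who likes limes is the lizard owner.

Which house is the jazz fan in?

2

By clue 2, the rock fan is in house 3.
The person who likes bananas is in house 4 (clue 4).
Clue 5: the person who likes peaches is in house 3.
From clue 7, the country fan must be in house 4.
By clue 8, the snake owner is in house 1.
The cat owner is in house 4 (clue 3).
From clue 9, the person who likes limes must be in house 2.
By clue 9, the lizard owner is in house 2.
The only favorite fruit still possible for house 1 is oranges.
The only pet still possible for house 3 is ferret.
Clue 6 places the jazz fan in house 2.
So house 1 gets folk for music genre.
So: house 1 = oranges/folk/snake, house 2 = limes/jazz/lizard, house 3 = peaches/rock/ferret, house 4 = bananas/country/cat.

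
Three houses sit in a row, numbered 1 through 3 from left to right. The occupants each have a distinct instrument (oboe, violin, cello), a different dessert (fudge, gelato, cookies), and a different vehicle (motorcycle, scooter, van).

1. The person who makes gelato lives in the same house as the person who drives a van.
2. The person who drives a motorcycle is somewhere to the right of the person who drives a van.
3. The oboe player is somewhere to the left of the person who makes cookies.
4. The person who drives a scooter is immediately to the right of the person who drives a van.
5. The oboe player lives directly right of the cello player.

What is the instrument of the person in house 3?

Clue 5 places the oboe player in house 2.
Clue 5 places the cello player in house 1.
House 3 instrument: only violin fits.
The only vehicle still possible for house 1 is van.
By clue 1, the person who makes gelato is in house 1.
Clue 3 places the person who makes cookies in house 3.
From clue 4, the person who drives a scooter must be in house 2.
That leaves fudge as the dessert for house 2.
House 3 vehicle: only motorcycle fits.
So: house 1 = cello/gelato/van, house 2 = oboe/fudge/scooter, house 3 = violin/cookies/motorcycle.

violin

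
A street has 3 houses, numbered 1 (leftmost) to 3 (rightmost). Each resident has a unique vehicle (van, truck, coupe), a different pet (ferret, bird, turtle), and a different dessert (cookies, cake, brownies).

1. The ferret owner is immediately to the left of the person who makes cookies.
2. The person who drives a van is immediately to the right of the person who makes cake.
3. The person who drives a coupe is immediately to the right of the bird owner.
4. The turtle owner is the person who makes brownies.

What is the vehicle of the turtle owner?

coupe

House 1's vehicle must be truck (nothing else left).
That leaves turtle as the pet for house 3.
The person who makes brownies is in house 3 (clue 4).
House 1 dessert: only cake fits.
The only dessert still possible for house 2 is cookies.
By clue 1, the ferret owner is in house 1.
Clue 2: the person who drives a van is in house 2.
That leaves coupe as the vehicle for house 3.
The only pet still possible for house 2 is bird.
So: house 1 = truck/ferret/cake, house 2 = van/bird/cookies, house 3 = coupe/turtle/brownies.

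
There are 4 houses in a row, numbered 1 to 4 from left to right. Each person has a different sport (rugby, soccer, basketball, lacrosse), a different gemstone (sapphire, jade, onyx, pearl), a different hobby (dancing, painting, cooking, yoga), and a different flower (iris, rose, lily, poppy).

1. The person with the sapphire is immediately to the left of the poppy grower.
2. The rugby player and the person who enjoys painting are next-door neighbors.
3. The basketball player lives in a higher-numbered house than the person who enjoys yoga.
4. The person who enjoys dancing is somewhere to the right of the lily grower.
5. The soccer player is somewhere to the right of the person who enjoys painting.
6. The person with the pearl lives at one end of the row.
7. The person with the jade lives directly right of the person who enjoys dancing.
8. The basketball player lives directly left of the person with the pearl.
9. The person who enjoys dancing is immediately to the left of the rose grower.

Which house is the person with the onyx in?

Clue 8 places the basketball player in house 3.
Clue 8: the person with the pearl is in house 4.
The only hobby still possible for house 4 is cooking.
Clue 7 places the person who enjoys dancing in house 2.
Clue 9 places the rose grower in house 3.
So house 3 gets jade for gemstone.
So house 1 gets yoga for hobby.
So house 3 gets painting for hobby.
Clue 1: the person with the sapphire is in house 1.
The poppy grower is in house 2 (clue 1).
Clue 4 places the lily grower in house 1.
From clue 5, the soccer player must be in house 4.
That leaves lacrosse as the sport for house 1.
House 2 sport: only rugby fits.
The only gemstone still possible for house 2 is onyx.
House 4 flower: only iris fits.
So: house 1 = lacrosse/sapphire/yoga/lily, house 2 = rugby/onyx/dancing/poppy, house 3 = basketball/jade/painting/rose, house 4 = soccer/pearl/cooking/iris.

2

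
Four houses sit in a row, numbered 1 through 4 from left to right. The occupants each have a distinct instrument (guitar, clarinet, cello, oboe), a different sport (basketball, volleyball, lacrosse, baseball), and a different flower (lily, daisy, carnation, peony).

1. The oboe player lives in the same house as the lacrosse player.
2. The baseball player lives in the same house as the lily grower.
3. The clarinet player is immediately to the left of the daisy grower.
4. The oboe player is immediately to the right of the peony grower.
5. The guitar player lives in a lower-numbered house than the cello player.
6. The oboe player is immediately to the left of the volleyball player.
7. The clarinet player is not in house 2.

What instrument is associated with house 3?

House 4's instrument must be cello (nothing else left).
The clarinet player is narrowed to house 1 or 3; consider each.
Placing it in house 3 leads to a contradiction, so it's in house 1.
From clue 3, the daisy grower must be in house 2.
House 1's flower must be peony (nothing else left).
By clue 4, the oboe player is in house 2.
Clue 6 places the volleyball player in house 3.
The only instrument still possible for house 3 is guitar.
House 1 sport: only basketball fits.
The only sport still possible for house 2 is lacrosse.
So house 4 gets baseball for sport.
From clue 2, the lily grower must be in house 4.
House 3's flower must be carnation (nothing else left).
So: house 1 = clarinet/basketball/peony, house 2 = oboe/lacrosse/daisy, house 3 = guitar/volleyball/carnation, house 4 = cello/baseball/lily.

guitar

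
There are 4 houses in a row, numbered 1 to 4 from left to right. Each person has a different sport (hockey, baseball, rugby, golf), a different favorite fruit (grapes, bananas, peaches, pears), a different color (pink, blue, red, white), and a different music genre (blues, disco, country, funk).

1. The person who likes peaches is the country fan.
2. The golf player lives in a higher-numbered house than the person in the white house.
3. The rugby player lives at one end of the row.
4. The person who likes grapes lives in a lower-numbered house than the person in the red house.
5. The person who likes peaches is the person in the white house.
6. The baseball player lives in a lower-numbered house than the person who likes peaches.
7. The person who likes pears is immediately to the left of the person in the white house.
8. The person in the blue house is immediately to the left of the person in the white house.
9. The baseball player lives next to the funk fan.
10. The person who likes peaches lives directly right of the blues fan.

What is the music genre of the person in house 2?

That leaves bananas as the favorite fruit for house 4.
The only music genre still possible for house 4 is disco.
The baseball player is narrowed to house 1 or 2; consider each.
Placing it in house 1 leads to a contradiction, so it's in house 2.
Clue 6 places the person who likes peaches in house 3.
By clue 10, the blues fan is in house 2.
House 1 music genre: only funk fits.
House 3's music genre must be country (nothing else left).
The person in the white house is in house 3 (clue 5).
Clue 7 places the person who likes pears in house 2.
Clue 8: the person in the blue house is in house 2.
The only favorite fruit still possible for house 1 is grapes.
That leaves pink as the color for house 1.
That leaves red as the color for house 4.
Clue 2 places the golf player in house 4.
So house 3 gets hockey for sport.
That leaves rugby as the sport for house 1.
So: house 1 = rugby/grapes/pink/funk, house 2 = baseball/pears/blue/blues, house 3 = hockey/peaches/white/country, house 4 = golf/bananas/red/disco.

blues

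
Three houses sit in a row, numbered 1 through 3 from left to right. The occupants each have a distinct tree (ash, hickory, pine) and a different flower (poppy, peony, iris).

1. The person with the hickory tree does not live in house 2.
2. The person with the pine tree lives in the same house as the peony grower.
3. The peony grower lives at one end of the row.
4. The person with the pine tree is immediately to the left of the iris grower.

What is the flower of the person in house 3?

poppy

Clue 2 places the person with the pine tree in house 1.
Clue 2: the peony grower is in house 1.
Clue 4 places the iris grower in house 2.
House 2 tree: only ash fits.
House 3's tree must be hickory (nothing else left).
So house 3 gets poppy for flower.
So: house 1 = pine/peony, house 2 = ash/iris, house 3 = hickory/poppy.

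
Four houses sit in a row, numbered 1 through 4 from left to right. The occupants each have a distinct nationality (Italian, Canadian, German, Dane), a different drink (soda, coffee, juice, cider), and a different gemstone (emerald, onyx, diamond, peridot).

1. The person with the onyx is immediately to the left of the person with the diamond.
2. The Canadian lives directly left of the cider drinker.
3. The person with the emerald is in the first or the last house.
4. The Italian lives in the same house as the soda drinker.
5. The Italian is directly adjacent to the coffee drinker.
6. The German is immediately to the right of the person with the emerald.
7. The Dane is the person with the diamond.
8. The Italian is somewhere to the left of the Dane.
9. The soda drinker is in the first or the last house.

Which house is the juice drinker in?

3

Clue 6 places the German in house 2.
From clue 6, the person with the emerald must be in house 1.
House 4's nationality must be Dane (nothing else left).
The Italian is in house 1 (clue 4).
By clue 4, the soda drinker is in house 1.
Clue 5: the coffee drinker is in house 2.
Clue 7: the person with the diamond is in house 4.
So house 3 gets Canadian for nationality.
House 3 drink: only juice fits.
That leaves cider as the drink for house 4.
Clue 1: the person with the onyx is in house 3.
House 2's gemstone must be peridot (nothing else left).
So: house 1 = Italian/soda/emerald, house 2 = German/coffee/peridot, house 3 = Canadian/juice/onyx, house 4 = Dane/cider/diamond.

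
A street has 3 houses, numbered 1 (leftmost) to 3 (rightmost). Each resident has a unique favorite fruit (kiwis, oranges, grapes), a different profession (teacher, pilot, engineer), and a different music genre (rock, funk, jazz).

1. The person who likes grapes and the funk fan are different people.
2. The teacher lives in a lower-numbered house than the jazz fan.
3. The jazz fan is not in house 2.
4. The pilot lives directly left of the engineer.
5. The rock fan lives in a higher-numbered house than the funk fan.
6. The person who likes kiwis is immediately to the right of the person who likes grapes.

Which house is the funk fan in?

1

The jazz fan is in house 3 (clue 3).
The only profession still possible for house 3 is engineer.
So house 1 gets funk for music genre.
House 2 music genre: only rock fits.
Clue 1: the person who likes grapes is in house 2.
By clue 4, the pilot is in house 2.
The person who likes kiwis is in house 3 (clue 6).
The only favorite fruit still possible for house 1 is oranges.
So house 1 gets teacher for profession.
So: house 1 = oranges/teacher/funk, house 2 = grapes/pilot/rock, house 3 = kiwis/engineer/jazz.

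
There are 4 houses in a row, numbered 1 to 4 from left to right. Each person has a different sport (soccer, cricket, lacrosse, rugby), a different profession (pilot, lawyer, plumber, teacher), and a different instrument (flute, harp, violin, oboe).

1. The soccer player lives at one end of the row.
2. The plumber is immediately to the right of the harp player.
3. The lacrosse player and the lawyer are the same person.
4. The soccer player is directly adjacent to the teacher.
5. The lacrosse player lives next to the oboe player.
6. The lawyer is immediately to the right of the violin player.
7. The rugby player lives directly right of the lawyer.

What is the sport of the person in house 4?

That leaves pilot as the profession for house 1.
So house 4 gets plumber for profession.
From clue 2, the harp player must be in house 3.
The lacrosse player is narrowed to house 2 or 3; consider each.
Placing it in house 2 leads to a contradiction, so it's in house 3.
By clue 3, the lawyer is in house 3.
Clue 6: the violin player is in house 2.
From clue 7, the rugby player must be in house 4.
So house 2 gets cricket for sport.
The only profession still possible for house 2 is teacher.
House 1's instrument must be flute (nothing else left).
House 4's instrument must be oboe (nothing else left).
So house 1 gets soccer for sport.
So: house 1 = soccer/pilot/flute, house 2 = cricket/teacher/violin, house 3 = lacrosse/lawyer/harp, house 4 = rugby/plumber/oboe.

rugby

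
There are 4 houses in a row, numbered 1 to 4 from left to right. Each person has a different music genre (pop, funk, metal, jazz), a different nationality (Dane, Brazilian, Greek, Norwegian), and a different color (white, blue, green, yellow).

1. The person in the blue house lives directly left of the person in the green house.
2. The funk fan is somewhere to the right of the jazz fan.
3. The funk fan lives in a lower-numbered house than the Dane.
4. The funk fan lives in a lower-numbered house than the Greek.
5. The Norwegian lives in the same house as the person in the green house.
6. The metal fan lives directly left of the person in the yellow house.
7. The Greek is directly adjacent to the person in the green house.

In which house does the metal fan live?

3

House 4's music genre must be pop (nothing else left).
House 1's nationality must be Brazilian (nothing else left).
The only nationality still possible for house 2 is Norwegian.
Clue 5 places the person in the green house in house 2.
The Greek is in house 3 (clue 7).
So house 4 gets Dane for nationality.
By clue 1, the person in the blue house is in house 1.
From clue 4, the funk fan must be in house 2.
The only music genre still possible for house 1 is jazz.
House 3's music genre must be metal (nothing else left).
The person in the yellow house is in house 4 (clue 6).
The only color still possible for house 3 is white.
So: house 1 = jazz/Brazilian/blue, house 2 = funk/Norwegian/green, house 3 = metal/Greek/white, house 4 = pop/Dane/yellow.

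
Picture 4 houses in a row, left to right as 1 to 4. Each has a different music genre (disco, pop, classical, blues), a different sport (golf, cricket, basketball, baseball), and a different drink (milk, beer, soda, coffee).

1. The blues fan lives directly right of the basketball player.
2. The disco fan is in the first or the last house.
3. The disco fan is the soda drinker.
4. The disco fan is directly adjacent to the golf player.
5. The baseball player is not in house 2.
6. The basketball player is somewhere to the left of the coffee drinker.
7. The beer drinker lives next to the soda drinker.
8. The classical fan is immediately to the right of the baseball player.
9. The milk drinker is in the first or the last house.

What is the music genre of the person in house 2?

blues

The only sport still possible for house 4 is cricket.
The classical fan is narrowed to house 2 or 4; consider each.
Placing it in house 2 leads to a contradiction, so it's in house 4.
From clue 8, the baseball player must be in house 3.
House 1 sport: only basketball fits.
House 2 sport: only golf fits.
The blues fan is in house 2 (clue 1).
Clue 3: the soda drinker is in house 1.
By clue 7, the beer drinker is in house 2.
House 1 music genre: only disco fits.
The only music genre still possible for house 3 is pop.
So house 3 gets coffee for drink.
The only drink still possible for house 4 is milk.
So: house 1 = disco/basketball/soda, house 2 = blues/golf/beer, house 3 = pop/baseball/coffee, house 4 = classical/cricket/milk.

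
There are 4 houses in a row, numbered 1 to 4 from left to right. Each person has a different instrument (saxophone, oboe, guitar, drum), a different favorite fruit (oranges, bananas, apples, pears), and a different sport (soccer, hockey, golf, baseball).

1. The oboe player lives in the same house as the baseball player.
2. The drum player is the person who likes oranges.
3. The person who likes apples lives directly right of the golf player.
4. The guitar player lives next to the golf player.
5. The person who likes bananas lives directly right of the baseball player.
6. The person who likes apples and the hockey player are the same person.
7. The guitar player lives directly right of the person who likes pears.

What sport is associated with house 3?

The guitar player is narrowed to house 2 or 3 or 4; consider each.
Placing it in house 3 and house 4 leads to a contradiction, so it's in house 2.
By clue 7, the person who likes pears is in house 1.
The only favorite fruit still possible for house 3 is oranges.
From clue 2, the drum player must be in house 3.
House 4's instrument must be saxophone (nothing else left).
The baseball player is in house 1 (clue 1).
From clue 5, the person who likes bananas must be in house 2.
House 1 instrument: only oboe fits.
House 4's favorite fruit must be apples (nothing else left).
The hockey player is in house 4 (clue 6).
House 2 sport: only soccer fits.
House 3 sport: only golf fits.
So: house 1 = oboe/pears/baseball, house 2 = guitar/bananas/soccer, house 3 = drum/oranges/golf, house 4 = saxophone/apples/hockey.

golf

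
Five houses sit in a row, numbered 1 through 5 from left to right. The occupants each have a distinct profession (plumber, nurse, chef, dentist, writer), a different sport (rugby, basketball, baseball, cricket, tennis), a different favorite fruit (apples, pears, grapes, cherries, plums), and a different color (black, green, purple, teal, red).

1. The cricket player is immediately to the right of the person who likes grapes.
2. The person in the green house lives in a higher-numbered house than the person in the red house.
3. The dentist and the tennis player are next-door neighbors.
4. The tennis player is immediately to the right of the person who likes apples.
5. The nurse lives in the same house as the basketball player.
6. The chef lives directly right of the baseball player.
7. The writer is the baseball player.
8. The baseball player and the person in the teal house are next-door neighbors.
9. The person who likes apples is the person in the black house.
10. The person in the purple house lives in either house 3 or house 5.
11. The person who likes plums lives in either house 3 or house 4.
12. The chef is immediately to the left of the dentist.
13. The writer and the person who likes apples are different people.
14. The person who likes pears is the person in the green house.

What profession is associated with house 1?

nurse

The person who likes plums is narrowed to house 3 or 4; consider each.
Placing it in house 4 leads to a contradiction, so it's in house 3.
The chef is narrowed to house 2 or 3; consider each.
Placing it in house 2 leads to a contradiction, so it's in house 3.
Clue 6: the baseball player is in house 2.
Clue 7 places the writer in house 2.
By clue 12, the dentist is in house 4.
By clue 4, the tennis player is in house 5.
By clue 4, the person who likes apples is in house 4.
Clue 9 places the person in the black house in house 4.
That leaves rugby as the sport for house 4.
House 1 favorite fruit: only cherries fits.
House 2 favorite fruit: only grapes fits.
The only favorite fruit still possible for house 5 is pears.
Clue 5: the nurse is in house 1.
The person in the green house is in house 5 (clue 14).
So house 5 gets plumber for profession.
The only sport still possible for house 1 is basketball.
So house 3 gets cricket for sport.
House 1 color: only teal fits.
House 2 color: only red fits.
So house 3 gets purple for color.
So: house 1 = nurse/basketball/cherries/teal, house 2 = writer/baseball/grapes/red, house 3 = chef/cricket/plums/purple, house 4 = dentist/rugby/apples/black, house 5 = plumber/tennis/pears/green.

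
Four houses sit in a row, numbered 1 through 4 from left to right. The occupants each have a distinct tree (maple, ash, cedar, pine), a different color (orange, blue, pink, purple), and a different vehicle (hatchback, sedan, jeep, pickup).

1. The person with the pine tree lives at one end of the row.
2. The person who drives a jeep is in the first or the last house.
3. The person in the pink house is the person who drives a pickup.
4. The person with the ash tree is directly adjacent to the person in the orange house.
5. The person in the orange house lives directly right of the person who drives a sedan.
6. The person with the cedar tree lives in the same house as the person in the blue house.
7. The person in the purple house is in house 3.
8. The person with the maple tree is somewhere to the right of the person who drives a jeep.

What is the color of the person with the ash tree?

purple

Clue 7: the person in the purple house is in house 3.
From clue 8, the person who drives a jeep must be in house 1.
By clue 5, the person in the orange house is in house 4.
By clue 5, the person who drives a sedan is in house 3.
That leaves blue as the color for house 1.
The only color still possible for house 2 is pink.
Clue 3 places the person who drives a pickup in house 2.
Clue 4 places the person with the ash tree in house 3.
From clue 6, the person with the cedar tree must be in house 1.
That leaves maple as the tree for house 2.
The only tree still possible for house 4 is pine.
House 4 vehicle: only hatchback fits.
So: house 1 = cedar/blue/jeep, house 2 = maple/pink/pickup, house 3 = ash/purple/sedan, house 4 = pine/orange/hatchback.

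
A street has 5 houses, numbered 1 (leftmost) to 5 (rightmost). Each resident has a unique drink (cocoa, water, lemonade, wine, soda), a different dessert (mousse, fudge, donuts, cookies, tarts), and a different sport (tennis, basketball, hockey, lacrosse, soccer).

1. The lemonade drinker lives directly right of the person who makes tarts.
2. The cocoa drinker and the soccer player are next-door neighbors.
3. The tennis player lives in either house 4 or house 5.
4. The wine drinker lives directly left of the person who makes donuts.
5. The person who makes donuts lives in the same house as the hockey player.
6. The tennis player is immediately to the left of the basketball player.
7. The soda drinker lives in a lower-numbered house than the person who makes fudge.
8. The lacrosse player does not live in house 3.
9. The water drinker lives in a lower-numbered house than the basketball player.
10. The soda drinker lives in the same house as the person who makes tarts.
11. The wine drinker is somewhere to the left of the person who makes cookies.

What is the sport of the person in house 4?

tennis

The tennis player is in house 4 (clue 6).
The basketball player is in house 5 (clue 6).
House 5 drink: only lemonade fits.
Clue 1 places the person who makes tarts in house 4.
By clue 10, the soda drinker is in house 4.
That leaves mousse as the dessert for house 1.
The person who makes fudge is in house 5 (clue 7).
The wine drinker is narrowed to house 1 or 2; consider each.
Placing it in house 2 leads to a contradiction, so it's in house 1.
Clue 4: the person who makes donuts is in house 2.
Clue 5 places the hockey player in house 2.
House 3 dessert: only cookies fits.
The only sport still possible for house 1 is lacrosse.
That leaves soccer as the sport for house 3.
Clue 2: the cocoa drinker is in house 2.
So house 3 gets water for drink.
So: house 1 = wine/mousse/lacrosse, house 2 = cocoa/donuts/hockey, house 3 = water/cookies/soccer, house 4 = soda/tarts/tennis, house 5 = lemonade/fudge/basketball.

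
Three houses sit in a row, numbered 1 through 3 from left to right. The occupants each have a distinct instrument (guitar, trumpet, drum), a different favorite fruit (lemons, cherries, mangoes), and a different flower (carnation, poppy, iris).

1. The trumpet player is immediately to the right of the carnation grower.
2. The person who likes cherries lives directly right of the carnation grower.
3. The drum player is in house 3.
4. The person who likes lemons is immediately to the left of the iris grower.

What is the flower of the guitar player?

Clue 3 places the drum player in house 3.
House 1 instrument: only guitar fits.
So house 2 gets trumpet for instrument.
Clue 1 places the carnation grower in house 1.
From clue 2, the person who likes cherries must be in house 2.
The only favorite fruit still possible for house 3 is mangoes.
The iris grower is in house 2 (clue 4).
House 1 favorite fruit: only lemons fits.
House 3 flower: only poppy fits.
So: house 1 = guitar/lemons/carnation, house 2 = trumpet/cherries/iris, house 3 = drum/mangoes/poppy.

carnation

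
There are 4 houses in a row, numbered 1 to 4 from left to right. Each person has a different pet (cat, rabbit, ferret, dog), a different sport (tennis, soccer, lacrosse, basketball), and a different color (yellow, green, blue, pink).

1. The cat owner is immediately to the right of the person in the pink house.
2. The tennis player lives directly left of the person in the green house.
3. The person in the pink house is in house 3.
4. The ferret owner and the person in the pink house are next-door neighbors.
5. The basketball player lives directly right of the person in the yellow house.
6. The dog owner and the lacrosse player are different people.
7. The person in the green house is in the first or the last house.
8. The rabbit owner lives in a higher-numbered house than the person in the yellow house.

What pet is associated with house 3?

From clue 3, the person in the pink house must be in house 3.
The person in the green house is in house 4 (clue 7).
The only pet still possible for house 1 is dog.
By clue 1, the cat owner is in house 4.
Clue 2 places the tennis player in house 3.
House 2's pet must be ferret (nothing else left).
The only pet still possible for house 3 is rabbit.
House 1 sport: only soccer fits.
House 2's sport must be basketball (nothing else left).
House 4 sport: only lacrosse fits.
Clue 5 places the person in the yellow house in house 1.
That leaves blue as the color for house 2.
So: house 1 = dog/soccer/yellow, house 2 = ferret/basketball/blue, house 3 = rabbit/tennis/pink, house 4 = cat/lacrosse/green.

rabbit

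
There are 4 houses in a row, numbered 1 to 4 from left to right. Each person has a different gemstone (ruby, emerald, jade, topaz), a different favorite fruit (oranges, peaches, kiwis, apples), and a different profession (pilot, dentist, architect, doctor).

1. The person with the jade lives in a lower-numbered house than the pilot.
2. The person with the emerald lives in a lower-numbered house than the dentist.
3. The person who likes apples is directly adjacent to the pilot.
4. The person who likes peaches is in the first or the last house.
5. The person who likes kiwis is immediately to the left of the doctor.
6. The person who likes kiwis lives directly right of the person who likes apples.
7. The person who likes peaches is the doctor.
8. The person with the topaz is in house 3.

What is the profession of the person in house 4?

By clue 7, the person who likes peaches is in house 4.
Clue 7: the doctor is in house 4.
By clue 8, the person with the topaz is in house 3.
House 4 gemstone: only ruby fits.
So house 1 gets architect for profession.
Clue 5: the person who likes kiwis is in house 3.
By clue 6, the person who likes apples is in house 2.
The only favorite fruit still possible for house 1 is oranges.
From clue 3, the pilot must be in house 3.
That leaves dentist as the profession for house 2.
Clue 2: the person with the emerald is in house 1.
So house 2 gets jade for gemstone.
So: house 1 = emerald/oranges/architect, house 2 = jade/apples/dentist, house 3 = topaz/kiwis/pilot, house 4 = ruby/peaches/doctor.

doctor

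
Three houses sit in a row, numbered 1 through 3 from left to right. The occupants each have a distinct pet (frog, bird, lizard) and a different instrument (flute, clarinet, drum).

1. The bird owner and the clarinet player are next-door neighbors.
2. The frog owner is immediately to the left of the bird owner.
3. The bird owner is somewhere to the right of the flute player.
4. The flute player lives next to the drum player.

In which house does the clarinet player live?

The bird owner is narrowed to house 2 or 3; consider each.
Placing it in house 3 leads to a contradiction, so it's in house 2.
The frog owner is in house 1 (clue 2).
Clue 3 places the flute player in house 1.
Clue 4: the drum player is in house 2.
So house 3 gets lizard for pet.
House 3 instrument: only clarinet fits.
So: house 1 = frog/flute, house 2 = bird/drum, house 3 = lizard/clarinet.

3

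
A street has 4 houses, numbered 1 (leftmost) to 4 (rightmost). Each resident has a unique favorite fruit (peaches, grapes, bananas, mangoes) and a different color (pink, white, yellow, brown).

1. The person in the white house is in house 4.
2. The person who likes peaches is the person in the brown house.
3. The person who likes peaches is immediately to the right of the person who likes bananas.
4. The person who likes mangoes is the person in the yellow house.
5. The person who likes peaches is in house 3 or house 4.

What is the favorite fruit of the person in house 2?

Clue 1: the person in the white house is in house 4.
By clue 2, the person who likes peaches is in house 3.
By clue 2, the person in the brown house is in house 3.
By clue 3, the person who likes bananas is in house 2.
House 1 favorite fruit: only mangoes fits.
So house 4 gets grapes for favorite fruit.
From clue 4, the person in the yellow house must be in house 1.
House 2 color: only pink fits.
So: house 1 = mangoes/yellow, house 2 = bananas/pink, house 3 = peaches/brown, house 4 = grapes/white.

bananas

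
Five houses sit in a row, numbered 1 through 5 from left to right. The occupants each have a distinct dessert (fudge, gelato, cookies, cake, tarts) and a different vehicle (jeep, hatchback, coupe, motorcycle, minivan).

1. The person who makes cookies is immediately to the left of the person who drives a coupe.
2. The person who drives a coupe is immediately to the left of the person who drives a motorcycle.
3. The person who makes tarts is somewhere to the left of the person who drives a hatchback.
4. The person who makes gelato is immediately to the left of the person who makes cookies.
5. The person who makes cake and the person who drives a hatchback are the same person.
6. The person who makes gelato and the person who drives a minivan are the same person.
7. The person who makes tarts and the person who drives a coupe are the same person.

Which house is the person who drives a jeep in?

The person who makes cake is narrowed to house 4 or 5; consider each.
Placing it in house 4 leads to a contradiction, so it's in house 5.
Clue 5 places the person who drives a hatchback in house 5.
House 4 vehicle: only motorcycle fits.
The person who makes cookies is in house 2 (clue 1).
Clue 4 places the person who makes gelato in house 1.
Clue 6: the person who drives a minivan is in house 1.
The person who makes tarts is in house 3 (clue 7).
House 4 dessert: only fudge fits.
House 2 vehicle: only jeep fits.
So house 3 gets coupe for vehicle.
So: house 1 = gelato/minivan, house 2 = cookies/jeep, house 3 = tarts/coupe, house 4 = fudge/motorcycle, house 5 = cake/hatchback.

2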